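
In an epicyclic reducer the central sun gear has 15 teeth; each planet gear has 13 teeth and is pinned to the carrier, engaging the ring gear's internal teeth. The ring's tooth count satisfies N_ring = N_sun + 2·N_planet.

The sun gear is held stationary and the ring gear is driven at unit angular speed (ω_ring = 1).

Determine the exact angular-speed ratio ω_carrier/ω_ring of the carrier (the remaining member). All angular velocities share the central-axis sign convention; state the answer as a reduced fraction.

N_ring = 15 + 2·13 = 41
15(ω_s−ω_c) = −41(ω_r−ω_c),  ω_s=0, ω_r=1
15(0−ω_c) = −41(1−ω_c)  ⇒  56ω_c = 41  ⇒  ω_c = 41/56
ω_c/ω_r = 41/56

41/56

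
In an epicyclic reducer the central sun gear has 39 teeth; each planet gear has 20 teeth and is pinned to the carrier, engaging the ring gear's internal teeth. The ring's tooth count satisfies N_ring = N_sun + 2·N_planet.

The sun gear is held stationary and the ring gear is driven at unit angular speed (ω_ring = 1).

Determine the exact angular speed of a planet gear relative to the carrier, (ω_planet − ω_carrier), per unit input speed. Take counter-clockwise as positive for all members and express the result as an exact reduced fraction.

N_ring = 39 + 2·20 = 79
39(ω_s−ω_c) = −79(ω_r−ω_c),  ω_s=0, ω_r=1
39(0−ω_c) = −79(1−ω_c)  ⇒  118ω_c = 79  ⇒  ω_c = 79/118
sun–planet: 39·(0−79/118) = −20·(ω_p−ω_c)  ⇒  ω_p−ω_c = −(39/20)·(-79/118) = 3081/2360

3081/2360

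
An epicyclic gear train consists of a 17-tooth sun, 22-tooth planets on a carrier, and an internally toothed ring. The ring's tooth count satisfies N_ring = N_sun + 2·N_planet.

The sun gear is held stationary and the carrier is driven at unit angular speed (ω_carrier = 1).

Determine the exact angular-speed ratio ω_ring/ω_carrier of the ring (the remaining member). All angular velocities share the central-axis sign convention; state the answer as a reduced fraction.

78/61

N_ring = 17 + 2·22 = 61
17(ω_s−ω_c) = −61(ω_r−ω_c),  ω_s=0, ω_c=1
ω_r = 1 − (17/61)(0−1) = 78/61
ω_r/ω_c = 78/61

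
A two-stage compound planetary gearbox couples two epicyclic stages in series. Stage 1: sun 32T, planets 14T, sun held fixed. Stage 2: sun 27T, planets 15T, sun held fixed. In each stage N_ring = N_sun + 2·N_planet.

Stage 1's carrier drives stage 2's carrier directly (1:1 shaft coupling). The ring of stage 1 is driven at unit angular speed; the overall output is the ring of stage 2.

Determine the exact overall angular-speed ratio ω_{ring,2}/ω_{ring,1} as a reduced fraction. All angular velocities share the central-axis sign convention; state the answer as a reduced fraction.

420/437

Stage 1: N_ring = 32 + 2·14 = 60
Stage 1: 32(ω_s−ω_c) = −60(ω_r−ω_c),  ω_s=0, ω_r=1
Stage 1: 32(0−ω_c) = −60(1−ω_c)  ⇒  92ω_c = 60  ⇒  ω_c = 15/23
  ⇒ ω_c¹/ω_r¹ = 15/23
Stage 2: N_ring = 27 + 2·15 = 57
Stage 2: 27(ω_s−ω_c) = −57(ω_r−ω_c),  ω_s=0, ω_c=1
Stage 2: ω_r = 1 − (27/57)(0−1) = 28/19
  ⇒ ω_r²/ω_c² = 28/19
Coupling ω_c² = ω_c¹ ⇒ overall = 15/23 × 28/19 = 420/437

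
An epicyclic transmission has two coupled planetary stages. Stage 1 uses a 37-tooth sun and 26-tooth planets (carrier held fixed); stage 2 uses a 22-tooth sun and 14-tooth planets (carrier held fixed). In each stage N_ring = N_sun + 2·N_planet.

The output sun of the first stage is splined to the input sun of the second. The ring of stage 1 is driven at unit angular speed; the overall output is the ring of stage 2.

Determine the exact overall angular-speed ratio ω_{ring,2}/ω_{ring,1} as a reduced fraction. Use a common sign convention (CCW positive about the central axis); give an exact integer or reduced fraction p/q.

Stage 1: N_ring = 37 + 2·26 = 89
Stage 1: 37(ω_s−ω_c) = −89(ω_r−ω_c),  ω_c=0, ω_r=1
Stage 1: ω_s = 0 − (89/37)(1−0) = -89/37
  ⇒ ω_s¹/ω_r¹ = -89/37
Stage 2: N_ring = 22 + 2·14 = 50
Stage 2: 22(ω_s−ω_c) = −50(ω_r−ω_c),  ω_c=0, ω_s=1
Stage 2: ω_r = 0 − (22/50)(1−0) = -11/25
  ⇒ ω_r²/ω_s² = -11/25
Coupling ω_s² = ω_s¹ ⇒ overall = -89/37 × -11/25 = 979/925

979/925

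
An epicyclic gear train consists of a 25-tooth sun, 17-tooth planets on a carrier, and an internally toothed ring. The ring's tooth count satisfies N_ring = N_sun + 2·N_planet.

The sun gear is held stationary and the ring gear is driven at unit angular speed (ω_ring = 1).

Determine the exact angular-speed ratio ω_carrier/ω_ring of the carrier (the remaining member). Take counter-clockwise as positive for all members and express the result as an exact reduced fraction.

N_ring = 25 + 2·17 = 59
25(ω_s−ω_c) = −59(ω_r−ω_c),  ω_s=0, ω_r=1
25(0−ω_c) = −59(1−ω_c)  ⇒  84ω_c = 59  ⇒  ω_c = 59/84
ω_c/ω_r = 59/84

59/84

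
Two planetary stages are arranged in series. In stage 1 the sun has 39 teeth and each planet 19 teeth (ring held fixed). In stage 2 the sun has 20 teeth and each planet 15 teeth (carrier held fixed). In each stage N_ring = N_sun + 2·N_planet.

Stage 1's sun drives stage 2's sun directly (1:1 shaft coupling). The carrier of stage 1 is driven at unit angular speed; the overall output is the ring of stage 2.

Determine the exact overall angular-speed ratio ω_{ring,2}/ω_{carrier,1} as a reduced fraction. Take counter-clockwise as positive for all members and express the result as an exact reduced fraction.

Stage 1: N_ring = 39 + 2·19 = 77
Stage 1: 39(ω_s−ω_c) = −77(ω_r−ω_c),  ω_r=0, ω_c=1
Stage 1: ω_s = 1 − (77/39)(0−1) = 116/39
  ⇒ ω_s¹/ω_c¹ = 116/39
Stage 2: N_ring = 20 + 2·15 = 50
Stage 2: 20(ω_s−ω_c) = −50(ω_r−ω_c),  ω_c=0, ω_s=1
Stage 2: ω_r = 0 − (20/50)(1−0) = -2/5
  ⇒ ω_r²/ω_s² = -2/5
Coupling ω_s² = ω_s¹ ⇒ overall = 116/39 × -2/5 = -232/195

-232/195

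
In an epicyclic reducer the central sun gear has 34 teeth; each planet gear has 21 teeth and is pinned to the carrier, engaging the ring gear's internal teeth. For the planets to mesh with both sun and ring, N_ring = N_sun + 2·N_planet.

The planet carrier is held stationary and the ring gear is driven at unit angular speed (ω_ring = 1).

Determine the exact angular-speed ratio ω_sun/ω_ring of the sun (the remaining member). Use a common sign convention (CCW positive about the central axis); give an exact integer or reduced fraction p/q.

-38/17

N_ring = 34 + 2·21 = 76
34(ω_s−ω_c) = −76(ω_r−ω_c),  ω_c=0, ω_r=1
ω_s = 0 − (76/34)(1−0) = -38/17
ω_s/ω_r = -38/17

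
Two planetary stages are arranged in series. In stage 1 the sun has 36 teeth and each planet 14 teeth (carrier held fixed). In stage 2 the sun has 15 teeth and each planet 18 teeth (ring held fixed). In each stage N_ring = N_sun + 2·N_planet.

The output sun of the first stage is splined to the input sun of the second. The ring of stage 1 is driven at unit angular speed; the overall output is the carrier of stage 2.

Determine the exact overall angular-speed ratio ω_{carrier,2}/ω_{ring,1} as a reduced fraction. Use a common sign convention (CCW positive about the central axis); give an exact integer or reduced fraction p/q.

-40/99

Stage 1: N_ring = 36 + 2·14 = 64
Stage 1: 36(ω_s−ω_c) = −64(ω_r−ω_c),  ω_c=0, ω_r=1
Stage 1: ω_s = 0 − (64/36)(1−0) = -16/9
  ⇒ ω_s¹/ω_r¹ = -16/9
Stage 2: N_ring = 15 + 2·18 = 51
Stage 2: 15(ω_s−ω_c) = −51(ω_r−ω_c),  ω_r=0, ω_s=1
Stage 2: 15(1−ω_c) = −51(0−ω_c)  ⇒  66ω_c = 15  ⇒  ω_c = 5/22
  ⇒ ω_c²/ω_s² = 5/22
Coupling ω_s² = ω_s¹ ⇒ overall = -16/9 × 5/22 = -40/99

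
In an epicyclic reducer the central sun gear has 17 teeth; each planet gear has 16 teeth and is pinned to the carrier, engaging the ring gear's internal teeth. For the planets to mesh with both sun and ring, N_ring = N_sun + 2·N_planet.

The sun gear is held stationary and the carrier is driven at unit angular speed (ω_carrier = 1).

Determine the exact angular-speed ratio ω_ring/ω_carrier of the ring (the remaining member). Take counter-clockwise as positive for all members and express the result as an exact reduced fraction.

N_ring = 17 + 2·16 = 49
17(ω_s−ω_c) = −49(ω_r−ω_c),  ω_s=0, ω_c=1
ω_r = 1 − (17/49)(0−1) = 66/49
ω_r/ω_c = 66/49

66/49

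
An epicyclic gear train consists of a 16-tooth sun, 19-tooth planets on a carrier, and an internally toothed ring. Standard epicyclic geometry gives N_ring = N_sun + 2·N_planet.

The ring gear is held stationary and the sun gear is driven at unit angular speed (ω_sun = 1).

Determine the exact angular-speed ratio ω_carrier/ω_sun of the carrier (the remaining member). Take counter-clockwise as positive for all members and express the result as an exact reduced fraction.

N_ring = 16 + 2·19 = 54
16(ω_s−ω_c) = −54(ω_r−ω_c),  ω_r=0, ω_s=1
16(1−ω_c) = −54(0−ω_c)  ⇒  70ω_c = 16  ⇒  ω_c = 8/35
ω_c/ω_s = 8/35

8/35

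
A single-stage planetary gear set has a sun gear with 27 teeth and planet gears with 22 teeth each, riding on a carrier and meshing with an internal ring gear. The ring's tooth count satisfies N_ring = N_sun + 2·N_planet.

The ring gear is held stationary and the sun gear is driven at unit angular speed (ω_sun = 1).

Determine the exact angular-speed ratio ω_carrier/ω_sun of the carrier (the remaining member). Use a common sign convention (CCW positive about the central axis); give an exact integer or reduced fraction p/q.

27/98

N_ring = 27 + 2·22 = 71
27(ω_s−ω_c) = −71(ω_r−ω_c),  ω_r=0, ω_s=1
27(1−ω_c) = −71(0−ω_c)  ⇒  98ω_c = 27  ⇒  ω_c = 27/98
ω_c/ω_s = 27/98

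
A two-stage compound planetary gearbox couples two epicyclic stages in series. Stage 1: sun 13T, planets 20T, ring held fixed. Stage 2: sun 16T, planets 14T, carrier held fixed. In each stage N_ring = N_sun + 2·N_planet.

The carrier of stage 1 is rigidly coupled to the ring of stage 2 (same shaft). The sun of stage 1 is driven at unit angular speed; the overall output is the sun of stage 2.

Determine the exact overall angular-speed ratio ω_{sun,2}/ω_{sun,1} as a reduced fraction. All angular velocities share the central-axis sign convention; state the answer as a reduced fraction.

Stage 1: N_ring = 13 + 2·20 = 53
Stage 1: 13(ω_s−ω_c) = −53(ω_r−ω_c),  ω_r=0, ω_s=1
Stage 1: 13(1−ω_c) = −53(0−ω_c)  ⇒  66ω_c = 13  ⇒  ω_c = 13/66
  ⇒ ω_c¹/ω_s¹ = 13/66
Stage 2: N_ring = 16 + 2·14 = 44
Stage 2: 16(ω_s−ω_c) = −44(ω_r−ω_c),  ω_c=0, ω_r=1
Stage 2: ω_s = 0 − (44/16)(1−0) = -11/4
  ⇒ ω_s²/ω_r² = -11/4
Coupling ω_r² = ω_c¹ ⇒ overall = 13/66 × -11/4 = -13/24

-13/24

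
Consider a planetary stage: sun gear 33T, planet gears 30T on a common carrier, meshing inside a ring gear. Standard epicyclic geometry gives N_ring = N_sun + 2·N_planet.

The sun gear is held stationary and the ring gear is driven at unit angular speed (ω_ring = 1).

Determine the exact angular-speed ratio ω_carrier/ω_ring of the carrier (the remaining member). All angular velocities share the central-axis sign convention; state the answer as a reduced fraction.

N_ring = 33 + 2·30 = 93
33(ω_s−ω_c) = −93(ω_r−ω_c),  ω_s=0, ω_r=1
33(0−ω_c) = −93(1−ω_c)  ⇒  126ω_c = 93  ⇒  ω_c = 31/42
ω_c/ω_r = 31/42

31/42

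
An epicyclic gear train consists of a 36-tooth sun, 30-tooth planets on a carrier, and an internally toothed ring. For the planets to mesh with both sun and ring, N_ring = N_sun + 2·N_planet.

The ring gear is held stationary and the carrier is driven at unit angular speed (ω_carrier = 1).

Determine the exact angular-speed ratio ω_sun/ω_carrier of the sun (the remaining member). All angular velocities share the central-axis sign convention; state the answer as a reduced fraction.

N_ring = 36 + 2·30 = 96
36(ω_s−ω_c) = −96(ω_r−ω_c),  ω_r=0, ω_c=1
ω_s = 1 − (96/36)(0−1) = 11/3
ω_s/ω_c = 11/3

11/3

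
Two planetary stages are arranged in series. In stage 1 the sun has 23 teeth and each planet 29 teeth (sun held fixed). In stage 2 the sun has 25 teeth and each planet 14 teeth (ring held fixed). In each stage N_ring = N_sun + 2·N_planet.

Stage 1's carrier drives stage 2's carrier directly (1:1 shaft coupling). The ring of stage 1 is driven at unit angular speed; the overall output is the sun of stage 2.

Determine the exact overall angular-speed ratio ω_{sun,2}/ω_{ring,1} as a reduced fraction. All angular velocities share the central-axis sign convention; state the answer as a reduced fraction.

Stage 1: N_ring = 23 + 2·29 = 81
Stage 1: 23(ω_s−ω_c) = −81(ω_r−ω_c),  ω_s=0, ω_r=1
Stage 1: 23(0−ω_c) = −81(1−ω_c)  ⇒  104ω_c = 81  ⇒  ω_c = 81/104
  ⇒ ω_c¹/ω_r¹ = 81/104
Stage 2: N_ring = 25 + 2·14 = 53
Stage 2: 25(ω_s−ω_c) = −53(ω_r−ω_c),  ω_r=0, ω_c=1
Stage 2: ω_s = 1 − (53/25)(0−1) = 78/25
  ⇒ ω_s²/ω_c² = 78/25
Coupling ω_c² = ω_c¹ ⇒ overall = 81/104 × 78/25 = 243/100

243/100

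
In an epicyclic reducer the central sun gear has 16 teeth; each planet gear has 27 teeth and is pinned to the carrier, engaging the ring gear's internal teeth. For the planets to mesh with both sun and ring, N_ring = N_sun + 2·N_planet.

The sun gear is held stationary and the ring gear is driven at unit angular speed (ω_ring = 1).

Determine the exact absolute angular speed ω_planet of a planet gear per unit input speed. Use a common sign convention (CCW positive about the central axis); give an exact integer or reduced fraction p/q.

N_ring = 16 + 2·27 = 70
16(ω_s−ω_c) = −70(ω_r−ω_c),  ω_s=0, ω_r=1
16(0−ω_c) = −70(1−ω_c)  ⇒  86ω_c = 70  ⇒  ω_c = 35/43
sun–planet: 16·(0−35/43) = −27·(ω_p−ω_c)  ⇒  ω_p−ω_c = −(16/27)·(-35/43) = 560/1161
ω_p = 35/43 + 560/1161 = 35/27

35/27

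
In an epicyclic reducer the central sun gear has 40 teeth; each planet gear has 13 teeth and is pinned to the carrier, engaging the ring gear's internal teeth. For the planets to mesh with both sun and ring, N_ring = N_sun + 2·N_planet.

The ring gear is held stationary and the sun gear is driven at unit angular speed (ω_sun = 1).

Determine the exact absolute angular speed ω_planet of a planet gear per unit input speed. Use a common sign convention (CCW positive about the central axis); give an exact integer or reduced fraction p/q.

N_ring = 40 + 2·13 = 66
40(ω_s−ω_c) = −66(ω_r−ω_c),  ω_r=0, ω_s=1
40(1−ω_c) = −66(0−ω_c)  ⇒  106ω_c = 40  ⇒  ω_c = 20/53
sun–planet: 40·(1−20/53) = −13·(ω_p−ω_c)  ⇒  ω_p−ω_c = −(40/13)·(33/53) = -1320/689
ω_p = 20/53 − 1320/689 = -20/13

-20/13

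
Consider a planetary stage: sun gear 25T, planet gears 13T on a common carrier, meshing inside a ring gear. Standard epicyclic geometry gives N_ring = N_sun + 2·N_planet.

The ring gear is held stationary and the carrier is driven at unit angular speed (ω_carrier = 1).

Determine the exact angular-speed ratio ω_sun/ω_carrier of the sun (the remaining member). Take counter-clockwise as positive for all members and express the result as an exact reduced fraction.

N_ring = 25 + 2·13 = 51
25(ω_s−ω_c) = −51(ω_r−ω_c),  ω_r=0, ω_c=1
ω_s = 1 − (51/25)(0−1) = 76/25
ω_s/ω_c = 76/25

76/25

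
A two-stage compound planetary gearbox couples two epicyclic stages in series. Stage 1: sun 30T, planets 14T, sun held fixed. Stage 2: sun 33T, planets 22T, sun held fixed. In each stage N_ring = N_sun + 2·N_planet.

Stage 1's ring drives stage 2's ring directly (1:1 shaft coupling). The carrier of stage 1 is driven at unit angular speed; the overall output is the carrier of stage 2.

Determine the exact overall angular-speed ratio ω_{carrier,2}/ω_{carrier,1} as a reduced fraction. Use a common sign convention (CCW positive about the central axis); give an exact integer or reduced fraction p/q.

154/145

Stage 1: N_ring = 30 + 2·14 = 58
Stage 1: 30(ω_s−ω_c) = −58(ω_r−ω_c),  ω_s=0, ω_c=1
Stage 1: ω_r = 1 − (30/58)(0−1) = 44/29
  ⇒ ω_r¹/ω_c¹ = 44/29
Stage 2: N_ring = 33 + 2·22 = 77
Stage 2: 33(ω_s−ω_c) = −77(ω_r−ω_c),  ω_s=0, ω_r=1
Stage 2: 33(0−ω_c) = −77(1−ω_c)  ⇒  110ω_c = 77  ⇒  ω_c = 7/10
  ⇒ ω_c²/ω_r² = 7/10
Coupling ω_r² = ω_r¹ ⇒ overall = 44/29 × 7/10 = 154/145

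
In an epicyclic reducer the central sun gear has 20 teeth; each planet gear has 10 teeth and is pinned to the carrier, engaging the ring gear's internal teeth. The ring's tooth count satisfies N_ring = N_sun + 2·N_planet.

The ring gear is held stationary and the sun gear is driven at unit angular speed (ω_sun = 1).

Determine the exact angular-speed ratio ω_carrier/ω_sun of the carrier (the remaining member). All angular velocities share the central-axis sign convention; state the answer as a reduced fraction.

1/3

N_ring = 20 + 2·10 = 40
20(ω_s−ω_c) = −40(ω_r−ω_c),  ω_r=0, ω_s=1
20(1−ω_c) = −40(0−ω_c)  ⇒  60ω_c = 20  ⇒  ω_c = 1/3
ω_c/ω_s = 1/3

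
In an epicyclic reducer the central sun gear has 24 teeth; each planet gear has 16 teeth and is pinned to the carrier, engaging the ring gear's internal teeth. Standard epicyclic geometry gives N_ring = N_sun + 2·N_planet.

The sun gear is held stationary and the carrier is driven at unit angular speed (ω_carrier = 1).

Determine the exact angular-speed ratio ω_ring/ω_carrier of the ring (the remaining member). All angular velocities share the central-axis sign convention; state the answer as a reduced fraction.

N_ring = 24 + 2·16 = 56
24(ω_s−ω_c) = −56(ω_r−ω_c),  ω_s=0, ω_c=1
ω_r = 1 − (24/56)(0−1) = 10/7
ω_r/ω_c = 10/7

10/7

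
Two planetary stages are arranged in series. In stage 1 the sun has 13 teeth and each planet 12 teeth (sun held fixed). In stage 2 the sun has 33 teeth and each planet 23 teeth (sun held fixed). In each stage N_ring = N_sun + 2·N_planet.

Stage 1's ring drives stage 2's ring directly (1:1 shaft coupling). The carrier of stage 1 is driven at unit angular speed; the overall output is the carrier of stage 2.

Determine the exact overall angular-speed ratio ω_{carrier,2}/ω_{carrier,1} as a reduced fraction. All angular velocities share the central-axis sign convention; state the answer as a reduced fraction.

1975/2072

Stage 1: N_ring = 13 + 2·12 = 37
Stage 1: 13(ω_s−ω_c) = −37(ω_r−ω_c),  ω_s=0, ω_c=1
Stage 1: ω_r = 1 − (13/37)(0−1) = 50/37
  ⇒ ω_r¹/ω_c¹ = 50/37
Stage 2: N_ring = 33 + 2·23 = 79
Stage 2: 33(ω_s−ω_c) = −79(ω_r−ω_c),  ω_s=0, ω_r=1
Stage 2: 33(0−ω_c) = −79(1−ω_c)  ⇒  112ω_c = 79  ⇒  ω_c = 79/112
  ⇒ ω_c²/ω_r² = 79/112
Coupling ω_r² = ω_r¹ ⇒ overall = 50/37 × 79/112 = 1975/2072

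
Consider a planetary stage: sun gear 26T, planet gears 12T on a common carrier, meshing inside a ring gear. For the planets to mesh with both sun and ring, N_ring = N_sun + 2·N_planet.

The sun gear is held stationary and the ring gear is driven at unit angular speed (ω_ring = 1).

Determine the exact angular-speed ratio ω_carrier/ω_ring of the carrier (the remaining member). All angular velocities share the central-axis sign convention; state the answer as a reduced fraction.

N_ring = 26 + 2·12 = 50
26(ω_s−ω_c) = −50(ω_r−ω_c),  ω_s=0, ω_r=1
26(0−ω_c) = −50(1−ω_c)  ⇒  76ω_c = 50  ⇒  ω_c = 25/38
ω_c/ω_r = 25/38

25/38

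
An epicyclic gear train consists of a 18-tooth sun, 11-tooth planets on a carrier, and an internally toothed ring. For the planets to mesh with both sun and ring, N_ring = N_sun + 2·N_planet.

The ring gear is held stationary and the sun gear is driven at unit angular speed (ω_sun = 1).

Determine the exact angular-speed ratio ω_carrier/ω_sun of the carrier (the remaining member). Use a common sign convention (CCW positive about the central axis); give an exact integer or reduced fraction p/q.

9/29

N_ring = 18 + 2·11 = 40
18(ω_s−ω_c) = −40(ω_r−ω_c),  ω_r=0, ω_s=1
18(1−ω_c) = −40(0−ω_c)  ⇒  58ω_c = 18  ⇒  ω_c = 9/29
ω_c/ω_s = 9/29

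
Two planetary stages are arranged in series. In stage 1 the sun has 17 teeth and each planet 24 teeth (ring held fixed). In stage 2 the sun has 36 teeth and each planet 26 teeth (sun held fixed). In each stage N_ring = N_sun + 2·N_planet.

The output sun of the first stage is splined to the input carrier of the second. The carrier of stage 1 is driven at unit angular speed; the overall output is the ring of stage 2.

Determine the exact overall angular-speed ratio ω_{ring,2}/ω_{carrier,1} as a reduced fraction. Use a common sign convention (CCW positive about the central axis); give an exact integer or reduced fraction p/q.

Stage 1: N_ring = 17 + 2·24 = 65
Stage 1: 17(ω_s−ω_c) = −65(ω_r−ω_c),  ω_r=0, ω_c=1
Stage 1: ω_s = 1 − (65/17)(0−1) = 82/17
  ⇒ ω_s¹/ω_c¹ = 82/17
Stage 2: N_ring = 36 + 2·26 = 88
Stage 2: 36(ω_s−ω_c) = −88(ω_r−ω_c),  ω_s=0, ω_c=1
Stage 2: ω_r = 1 − (36/88)(0−1) = 31/22
  ⇒ ω_r²/ω_c² = 31/22
Coupling ω_c² = ω_s¹ ⇒ overall = 82/17 × 31/22 = 1271/187

1271/187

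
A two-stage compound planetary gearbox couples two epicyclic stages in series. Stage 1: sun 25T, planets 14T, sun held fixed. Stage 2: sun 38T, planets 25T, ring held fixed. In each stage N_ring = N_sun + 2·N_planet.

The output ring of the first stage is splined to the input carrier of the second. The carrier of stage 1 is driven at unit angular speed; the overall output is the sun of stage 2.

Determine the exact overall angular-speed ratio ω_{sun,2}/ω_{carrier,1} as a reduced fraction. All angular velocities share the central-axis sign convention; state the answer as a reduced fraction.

4914/1007

Stage 1: N_ring = 25 + 2·14 = 53
Stage 1: 25(ω_s−ω_c) = −53(ω_r−ω_c),  ω_s=0, ω_c=1
Stage 1: ω_r = 1 − (25/53)(0−1) = 78/53
  ⇒ ω_r¹/ω_c¹ = 78/53
Stage 2: N_ring = 38 + 2·25 = 88
Stage 2: 38(ω_s−ω_c) = −88(ω_r−ω_c),  ω_r=0, ω_c=1
Stage 2: ω_s = 1 − (88/38)(0−1) = 63/19
  ⇒ ω_s²/ω_c² = 63/19
Coupling ω_c² = ω_r¹ ⇒ overall = 78/53 × 63/19 = 4914/1007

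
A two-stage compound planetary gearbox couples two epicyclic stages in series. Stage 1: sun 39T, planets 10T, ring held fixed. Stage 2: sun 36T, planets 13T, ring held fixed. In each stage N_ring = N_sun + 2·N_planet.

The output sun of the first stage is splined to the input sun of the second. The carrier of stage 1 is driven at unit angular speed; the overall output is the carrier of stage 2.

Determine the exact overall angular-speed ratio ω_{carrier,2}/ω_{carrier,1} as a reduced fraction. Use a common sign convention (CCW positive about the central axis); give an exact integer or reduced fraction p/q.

Stage 1: N_ring = 39 + 2·10 = 59
Stage 1: 39(ω_s−ω_c) = −59(ω_r−ω_c),  ω_r=0, ω_c=1
Stage 1: ω_s = 1 − (59/39)(0−1) = 98/39
  ⇒ ω_s¹/ω_c¹ = 98/39
Stage 2: N_ring = 36 + 2·13 = 62
Stage 2: 36(ω_s−ω_c) = −62(ω_r−ω_c),  ω_r=0, ω_s=1
Stage 2: 36(1−ω_c) = −62(0−ω_c)  ⇒  98ω_c = 36  ⇒  ω_c = 18/49
  ⇒ ω_c²/ω_s² = 18/49
Coupling ω_s² = ω_s¹ ⇒ overall = 98/39 × 18/49 = 12/13

12/13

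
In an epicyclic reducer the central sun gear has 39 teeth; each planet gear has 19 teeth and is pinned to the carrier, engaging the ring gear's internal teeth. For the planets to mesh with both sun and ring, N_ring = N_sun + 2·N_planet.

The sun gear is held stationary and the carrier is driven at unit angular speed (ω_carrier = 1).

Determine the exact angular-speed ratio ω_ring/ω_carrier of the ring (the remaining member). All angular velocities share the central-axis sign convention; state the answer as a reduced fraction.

N_ring = 39 + 2·19 = 77
39(ω_s−ω_c) = −77(ω_r−ω_c),  ω_s=0, ω_c=1
ω_r = 1 − (39/77)(0−1) = 116/77
ω_r/ω_c = 116/77

116/77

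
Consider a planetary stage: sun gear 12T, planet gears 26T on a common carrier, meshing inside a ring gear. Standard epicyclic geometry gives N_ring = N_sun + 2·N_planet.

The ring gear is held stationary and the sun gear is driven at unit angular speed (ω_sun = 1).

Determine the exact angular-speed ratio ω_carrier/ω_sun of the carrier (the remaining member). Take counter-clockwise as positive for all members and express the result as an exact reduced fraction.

3/19

N_ring = 12 + 2·26 = 64
12(ω_s−ω_c) = −64(ω_r−ω_c),  ω_r=0, ω_s=1
12(1−ω_c) = −64(0−ω_c)  ⇒  76ω_c = 12  ⇒  ω_c = 3/19
ω_c/ω_s = 3/19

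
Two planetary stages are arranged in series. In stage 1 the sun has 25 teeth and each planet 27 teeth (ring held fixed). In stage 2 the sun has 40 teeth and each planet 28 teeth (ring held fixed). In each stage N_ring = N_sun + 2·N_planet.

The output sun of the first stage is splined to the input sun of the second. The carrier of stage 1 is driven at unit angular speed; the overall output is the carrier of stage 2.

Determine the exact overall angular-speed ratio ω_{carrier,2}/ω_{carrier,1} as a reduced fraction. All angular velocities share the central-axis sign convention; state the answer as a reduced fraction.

Stage 1: N_ring = 25 + 2·27 = 79
Stage 1: 25(ω_s−ω_c) = −79(ω_r−ω_c),  ω_r=0, ω_c=1
Stage 1: ω_s = 1 − (79/25)(0−1) = 104/25
  ⇒ ω_s¹/ω_c¹ = 104/25
Stage 2: N_ring = 40 + 2·28 = 96
Stage 2: 40(ω_s−ω_c) = −96(ω_r−ω_c),  ω_r=0, ω_s=1
Stage 2: 40(1−ω_c) = −96(0−ω_c)  ⇒  136ω_c = 40  ⇒  ω_c = 5/17
  ⇒ ω_c²/ω_s² = 5/17
Coupling ω_s² = ω_s¹ ⇒ overall = 104/25 × 5/17 = 104/85

104/85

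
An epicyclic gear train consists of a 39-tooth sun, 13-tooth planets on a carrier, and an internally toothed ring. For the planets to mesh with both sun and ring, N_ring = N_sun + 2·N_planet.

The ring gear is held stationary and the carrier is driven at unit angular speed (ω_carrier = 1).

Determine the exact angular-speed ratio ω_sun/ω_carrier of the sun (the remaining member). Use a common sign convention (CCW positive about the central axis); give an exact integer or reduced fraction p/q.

8/3

N_ring = 39 + 2·13 = 65
39(ω_s−ω_c) = −65(ω_r−ω_c),  ω_r=0, ω_c=1
ω_s = 1 − (65/39)(0−1) = 8/3
ω_s/ω_c = 8/3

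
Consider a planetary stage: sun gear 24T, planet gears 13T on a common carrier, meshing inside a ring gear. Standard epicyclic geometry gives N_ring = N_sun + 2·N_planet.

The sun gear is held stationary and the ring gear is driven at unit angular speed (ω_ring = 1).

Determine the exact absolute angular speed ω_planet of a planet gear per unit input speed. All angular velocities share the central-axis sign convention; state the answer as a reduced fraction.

25/13

N_ring = 24 + 2·13 = 50
24(ω_s−ω_c) = −50(ω_r−ω_c),  ω_s=0, ω_r=1
24(0−ω_c) = −50(1−ω_c)  ⇒  74ω_c = 50  ⇒  ω_c = 25/37
sun–planet: 24·(0−25/37) = −13·(ω_p−ω_c)  ⇒  ω_p−ω_c = −(24/13)·(-25/37) = 600/481
ω_p = 25/37 + 600/481 = 25/13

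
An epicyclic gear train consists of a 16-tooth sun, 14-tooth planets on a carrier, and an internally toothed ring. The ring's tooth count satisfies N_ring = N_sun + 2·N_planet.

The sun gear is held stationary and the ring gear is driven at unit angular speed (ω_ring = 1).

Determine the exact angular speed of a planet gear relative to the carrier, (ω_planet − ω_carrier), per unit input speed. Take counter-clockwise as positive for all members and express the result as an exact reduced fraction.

N_ring = 16 + 2·14 = 44
16(ω_s−ω_c) = −44(ω_r−ω_c),  ω_s=0, ω_r=1
16(0−ω_c) = −44(1−ω_c)  ⇒  60ω_c = 44  ⇒  ω_c = 11/15
sun–planet: 16·(0−11/15) = −14·(ω_p−ω_c)  ⇒  ω_p−ω_c = −(16/14)·(-11/15) = 88/105

88/105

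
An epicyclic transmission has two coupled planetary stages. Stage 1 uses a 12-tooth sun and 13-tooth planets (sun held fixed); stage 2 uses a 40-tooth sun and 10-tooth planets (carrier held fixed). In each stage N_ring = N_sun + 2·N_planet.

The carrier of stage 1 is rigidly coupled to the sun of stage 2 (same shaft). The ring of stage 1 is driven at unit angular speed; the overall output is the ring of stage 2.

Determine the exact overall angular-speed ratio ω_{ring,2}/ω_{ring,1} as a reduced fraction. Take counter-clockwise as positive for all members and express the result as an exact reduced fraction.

-38/75

Stage 1: N_ring = 12 + 2·13 = 38
Stage 1: 12(ω_s−ω_c) = −38(ω_r−ω_c),  ω_s=0, ω_r=1
Stage 1: 12(0−ω_c) = −38(1−ω_c)  ⇒  50ω_c = 38  ⇒  ω_c = 19/25
  ⇒ ω_c¹/ω_r¹ = 19/25
Stage 2: N_ring = 40 + 2·10 = 60
Stage 2: 40(ω_s−ω_c) = −60(ω_r−ω_c),  ω_c=0, ω_s=1
Stage 2: ω_r = 0 − (40/60)(1−0) = -2/3
  ⇒ ω_r²/ω_s² = -2/3
Coupling ω_s² = ω_c¹ ⇒ overall = 19/25 × -2/3 = -38/75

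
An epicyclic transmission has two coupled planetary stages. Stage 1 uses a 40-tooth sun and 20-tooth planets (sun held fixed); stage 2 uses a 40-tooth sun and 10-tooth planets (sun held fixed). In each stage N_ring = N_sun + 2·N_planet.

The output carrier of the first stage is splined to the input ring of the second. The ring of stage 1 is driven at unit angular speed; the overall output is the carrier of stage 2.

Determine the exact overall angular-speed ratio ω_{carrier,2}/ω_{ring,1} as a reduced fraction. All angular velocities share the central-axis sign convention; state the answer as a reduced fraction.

Stage 1: N_ring = 40 + 2·20 = 80
Stage 1: 40(ω_s−ω_c) = −80(ω_r−ω_c),  ω_s=0, ω_r=1
Stage 1: 40(0−ω_c) = −80(1−ω_c)  ⇒  120ω_c = 80  ⇒  ω_c = 2/3
  ⇒ ω_c¹/ω_r¹ = 2/3
Stage 2: N_ring = 40 + 2·10 = 60
Stage 2: 40(ω_s−ω_c) = −60(ω_r−ω_c),  ω_s=0, ω_r=1
Stage 2: 40(0−ω_c) = −60(1−ω_c)  ⇒  100ω_c = 60  ⇒  ω_c = 3/5
  ⇒ ω_c²/ω_r² = 3/5
Coupling ω_r² = ω_c¹ ⇒ overall = 2/3 × 3/5 = 2/5

2/5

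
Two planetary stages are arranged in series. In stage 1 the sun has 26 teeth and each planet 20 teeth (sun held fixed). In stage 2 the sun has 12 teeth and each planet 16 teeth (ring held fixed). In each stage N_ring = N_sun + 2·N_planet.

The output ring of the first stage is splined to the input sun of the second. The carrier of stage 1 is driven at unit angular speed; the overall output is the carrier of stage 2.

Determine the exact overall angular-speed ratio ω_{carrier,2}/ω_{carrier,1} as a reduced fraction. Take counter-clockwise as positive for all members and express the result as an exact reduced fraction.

Stage 1: N_ring = 26 + 2·20 = 66
Stage 1: 26(ω_s−ω_c) = −66(ω_r−ω_c),  ω_s=0, ω_c=1
Stage 1: ω_r = 1 − (26/66)(0−1) = 46/33
  ⇒ ω_r¹/ω_c¹ = 46/33
Stage 2: N_ring = 12 + 2·16 = 44
Stage 2: 12(ω_s−ω_c) = −44(ω_r−ω_c),  ω_r=0, ω_s=1
Stage 2: 12(1−ω_c) = −44(0−ω_c)  ⇒  56ω_c = 12  ⇒  ω_c = 3/14
  ⇒ ω_c²/ω_s² = 3/14
Coupling ω_s² = ω_r¹ ⇒ overall = 46/33 × 3/14 = 23/77

23/77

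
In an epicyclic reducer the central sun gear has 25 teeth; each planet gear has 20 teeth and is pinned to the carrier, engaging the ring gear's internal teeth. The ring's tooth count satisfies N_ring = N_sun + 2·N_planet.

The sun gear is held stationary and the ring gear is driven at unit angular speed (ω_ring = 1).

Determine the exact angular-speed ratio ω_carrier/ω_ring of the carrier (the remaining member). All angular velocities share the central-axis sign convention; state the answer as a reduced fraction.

N_ring = 25 + 2·20 = 65
25(ω_s−ω_c) = −65(ω_r−ω_c),  ω_s=0, ω_r=1
25(0−ω_c) = −65(1−ω_c)  ⇒  90ω_c = 65  ⇒  ω_c = 13/18
ω_c/ω_r = 13/18

13/18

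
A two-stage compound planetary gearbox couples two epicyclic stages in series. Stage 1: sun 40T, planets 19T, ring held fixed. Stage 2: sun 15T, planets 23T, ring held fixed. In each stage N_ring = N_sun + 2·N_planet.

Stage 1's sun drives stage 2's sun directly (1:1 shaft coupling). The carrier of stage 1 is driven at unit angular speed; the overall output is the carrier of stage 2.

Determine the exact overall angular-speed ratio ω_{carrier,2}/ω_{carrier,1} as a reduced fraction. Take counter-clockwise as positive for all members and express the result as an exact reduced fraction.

177/304

Stage 1: N_ring = 40 + 2·19 = 78
Stage 1: 40(ω_s−ω_c) = −78(ω_r−ω_c),  ω_r=0, ω_c=1
Stage 1: ω_s = 1 − (78/40)(0−1) = 59/20
  ⇒ ω_s¹/ω_c¹ = 59/20
Stage 2: N_ring = 15 + 2·23 = 61
Stage 2: 15(ω_s−ω_c) = −61(ω_r−ω_c),  ω_r=0, ω_s=1
Stage 2: 15(1−ω_c) = −61(0−ω_c)  ⇒  76ω_c = 15  ⇒  ω_c = 15/76
  ⇒ ω_c²/ω_s² = 15/76
Coupling ω_s² = ω_s¹ ⇒ overall = 59/20 × 15/76 = 177/304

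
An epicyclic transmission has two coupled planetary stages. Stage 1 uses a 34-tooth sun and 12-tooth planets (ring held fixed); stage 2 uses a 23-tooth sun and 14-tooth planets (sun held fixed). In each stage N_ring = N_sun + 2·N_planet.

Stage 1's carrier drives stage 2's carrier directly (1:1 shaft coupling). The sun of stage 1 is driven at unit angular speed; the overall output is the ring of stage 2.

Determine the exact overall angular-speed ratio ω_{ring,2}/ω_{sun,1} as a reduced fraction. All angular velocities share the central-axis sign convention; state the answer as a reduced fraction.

Stage 1: N_ring = 34 + 2·12 = 58
Stage 1: 34(ω_s−ω_c) = −58(ω_r−ω_c),  ω_r=0, ω_s=1
Stage 1: 34(1−ω_c) = −58(0−ω_c)  ⇒  92ω_c = 34  ⇒  ω_c = 17/46
  ⇒ ω_c¹/ω_s¹ = 17/46
Stage 2: N_ring = 23 + 2·14 = 51
Stage 2: 23(ω_s−ω_c) = −51(ω_r−ω_c),  ω_s=0, ω_c=1
Stage 2: ω_r = 1 − (23/51)(0−1) = 74/51
  ⇒ ω_r²/ω_c² = 74/51
Coupling ω_c² = ω_c¹ ⇒ overall = 17/46 × 74/51 = 37/69

37/69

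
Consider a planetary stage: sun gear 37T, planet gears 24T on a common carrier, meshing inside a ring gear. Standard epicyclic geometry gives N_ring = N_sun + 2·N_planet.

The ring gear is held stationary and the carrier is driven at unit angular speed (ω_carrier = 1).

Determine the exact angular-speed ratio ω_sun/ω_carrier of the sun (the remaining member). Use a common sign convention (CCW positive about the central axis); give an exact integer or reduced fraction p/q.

N_ring = 37 + 2·24 = 85
37(ω_s−ω_c) = −85(ω_r−ω_c),  ω_r=0, ω_c=1
ω_s = 1 − (85/37)(0−1) = 122/37
ω_s/ω_c = 122/37

122/37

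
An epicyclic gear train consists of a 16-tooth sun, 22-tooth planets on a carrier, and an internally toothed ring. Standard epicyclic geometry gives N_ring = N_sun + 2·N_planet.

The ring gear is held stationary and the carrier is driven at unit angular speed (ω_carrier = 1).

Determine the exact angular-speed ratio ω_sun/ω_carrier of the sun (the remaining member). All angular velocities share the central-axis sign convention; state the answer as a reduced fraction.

N_ring = 16 + 2·22 = 60
16(ω_s−ω_c) = −60(ω_r−ω_c),  ω_r=0, ω_c=1
ω_s = 1 − (60/16)(0−1) = 19/4
ω_s/ω_c = 19/4

19/4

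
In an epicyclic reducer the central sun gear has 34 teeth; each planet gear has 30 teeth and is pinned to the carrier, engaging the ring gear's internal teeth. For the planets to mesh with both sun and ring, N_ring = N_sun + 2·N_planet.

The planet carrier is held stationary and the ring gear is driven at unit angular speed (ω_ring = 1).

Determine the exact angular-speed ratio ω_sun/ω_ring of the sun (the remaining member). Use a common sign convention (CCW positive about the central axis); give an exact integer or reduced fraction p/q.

-47/17

N_ring = 34 + 2·30 = 94
34(ω_s−ω_c) = −94(ω_r−ω_c),  ω_c=0, ω_r=1
ω_s = 0 − (94/34)(1−0) = -47/17
ω_s/ω_r = -47/17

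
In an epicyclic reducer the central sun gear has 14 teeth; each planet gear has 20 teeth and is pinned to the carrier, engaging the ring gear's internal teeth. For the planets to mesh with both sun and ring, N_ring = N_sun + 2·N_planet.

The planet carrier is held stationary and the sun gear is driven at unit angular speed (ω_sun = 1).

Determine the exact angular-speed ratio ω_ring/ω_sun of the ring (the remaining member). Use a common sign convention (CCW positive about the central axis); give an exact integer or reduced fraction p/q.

-7/27

N_ring = 14 + 2·20 = 54
14(ω_s−ω_c) = −54(ω_r−ω_c),  ω_c=0, ω_s=1
ω_r = 0 − (14/54)(1−0) = -7/27
ω_r/ω_s = -7/27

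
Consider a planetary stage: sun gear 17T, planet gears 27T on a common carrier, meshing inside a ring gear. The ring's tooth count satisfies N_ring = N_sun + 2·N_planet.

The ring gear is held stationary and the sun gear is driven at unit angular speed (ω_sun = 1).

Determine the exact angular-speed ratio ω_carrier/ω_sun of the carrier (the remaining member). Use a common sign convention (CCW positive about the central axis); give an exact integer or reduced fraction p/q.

17/88

N_ring = 17 + 2·27 = 71
17(ω_s−ω_c) = −71(ω_r−ω_c),  ω_r=0, ω_s=1
17(1−ω_c) = −71(0−ω_c)  ⇒  88ω_c = 17  ⇒  ω_c = 17/88
ω_c/ω_s = 17/88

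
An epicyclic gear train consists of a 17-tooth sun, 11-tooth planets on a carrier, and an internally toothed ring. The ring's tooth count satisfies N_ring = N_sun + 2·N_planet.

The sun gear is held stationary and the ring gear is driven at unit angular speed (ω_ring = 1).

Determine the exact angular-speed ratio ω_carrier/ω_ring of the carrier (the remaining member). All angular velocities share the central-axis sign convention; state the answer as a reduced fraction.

N_ring = 17 + 2·11 = 39
17(ω_s−ω_c) = −39(ω_r−ω_c),  ω_s=0, ω_r=1
17(0−ω_c) = −39(1−ω_c)  ⇒  56ω_c = 39  ⇒  ω_c = 39/56
ω_c/ω_r = 39/56

39/56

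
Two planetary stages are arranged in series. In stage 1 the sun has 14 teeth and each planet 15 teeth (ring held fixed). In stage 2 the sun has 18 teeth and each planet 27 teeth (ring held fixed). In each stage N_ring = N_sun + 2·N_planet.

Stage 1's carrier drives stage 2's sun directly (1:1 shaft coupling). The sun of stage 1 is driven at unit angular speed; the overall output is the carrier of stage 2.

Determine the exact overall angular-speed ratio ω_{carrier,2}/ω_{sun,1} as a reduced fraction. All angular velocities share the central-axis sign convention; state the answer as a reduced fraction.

7/145

Stage 1: N_ring = 14 + 2·15 = 44
Stage 1: 14(ω_s−ω_c) = −44(ω_r−ω_c),  ω_r=0, ω_s=1
Stage 1: 14(1−ω_c) = −44(0−ω_c)  ⇒  58ω_c = 14  ⇒  ω_c = 7/29
  ⇒ ω_c¹/ω_s¹ = 7/29
Stage 2: N_ring = 18 + 2·27 = 72
Stage 2: 18(ω_s−ω_c) = −72(ω_r−ω_c),  ω_r=0, ω_s=1
Stage 2: 18(1−ω_c) = −72(0−ω_c)  ⇒  90ω_c = 18  ⇒  ω_c = 1/5
  ⇒ ω_c²/ω_s² = 1/5
Coupling ω_s² = ω_c¹ ⇒ overall = 7/29 × 1/5 = 7/145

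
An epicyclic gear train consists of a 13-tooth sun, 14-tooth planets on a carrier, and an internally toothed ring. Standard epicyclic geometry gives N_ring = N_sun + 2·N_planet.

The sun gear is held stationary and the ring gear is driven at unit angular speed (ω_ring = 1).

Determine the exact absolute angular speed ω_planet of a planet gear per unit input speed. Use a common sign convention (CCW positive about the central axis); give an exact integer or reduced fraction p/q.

N_ring = 13 + 2·14 = 41
13(ω_s−ω_c) = −41(ω_r−ω_c),  ω_s=0, ω_r=1
13(0−ω_c) = −41(1−ω_c)  ⇒  54ω_c = 41  ⇒  ω_c = 41/54
sun–planet: 13·(0−41/54) = −14·(ω_p−ω_c)  ⇒  ω_p−ω_c = −(13/14)·(-41/54) = 533/756
ω_p = 41/54 + 533/756 = 41/28

41/28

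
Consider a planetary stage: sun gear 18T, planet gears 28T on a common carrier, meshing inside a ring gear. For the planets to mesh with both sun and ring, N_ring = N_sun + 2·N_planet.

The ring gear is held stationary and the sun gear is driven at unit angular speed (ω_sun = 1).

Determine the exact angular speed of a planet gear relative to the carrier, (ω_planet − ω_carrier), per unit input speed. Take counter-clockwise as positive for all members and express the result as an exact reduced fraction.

-333/644

N_ring = 18 + 2·28 = 74
18(ω_s−ω_c) = −74(ω_r−ω_c),  ω_r=0, ω_s=1
18(1−ω_c) = −74(0−ω_c)  ⇒  92ω_c = 18  ⇒  ω_c = 9/46
sun–planet: 18·(1−9/46) = −28·(ω_p−ω_c)  ⇒  ω_p−ω_c = −(18/28)·(37/46) = -333/644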